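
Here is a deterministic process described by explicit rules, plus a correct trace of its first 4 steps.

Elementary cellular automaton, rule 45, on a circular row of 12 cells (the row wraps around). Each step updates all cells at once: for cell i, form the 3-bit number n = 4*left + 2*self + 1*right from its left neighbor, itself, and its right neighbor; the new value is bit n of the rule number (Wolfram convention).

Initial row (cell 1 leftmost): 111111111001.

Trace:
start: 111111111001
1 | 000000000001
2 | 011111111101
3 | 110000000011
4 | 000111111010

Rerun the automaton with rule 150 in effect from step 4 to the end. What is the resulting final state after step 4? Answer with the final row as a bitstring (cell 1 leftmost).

(re-executing step 4 under rule 150; state before step 4: 110000000011)
4 | 101000000101

101000000101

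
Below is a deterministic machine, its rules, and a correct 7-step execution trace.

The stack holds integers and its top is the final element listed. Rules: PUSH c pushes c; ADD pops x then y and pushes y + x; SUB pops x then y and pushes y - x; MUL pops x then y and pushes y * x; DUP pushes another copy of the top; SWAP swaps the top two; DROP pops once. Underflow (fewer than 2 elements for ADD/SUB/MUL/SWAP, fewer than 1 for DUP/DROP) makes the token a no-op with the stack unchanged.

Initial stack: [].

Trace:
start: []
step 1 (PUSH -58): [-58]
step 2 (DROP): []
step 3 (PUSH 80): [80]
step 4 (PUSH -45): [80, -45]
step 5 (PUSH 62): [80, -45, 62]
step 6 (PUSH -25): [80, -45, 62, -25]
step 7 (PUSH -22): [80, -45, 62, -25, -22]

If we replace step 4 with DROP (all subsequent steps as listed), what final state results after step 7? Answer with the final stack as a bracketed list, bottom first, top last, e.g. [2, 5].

(re-executing from step 4 with the substitution; state before step 4: [80])
step 4 (DROP): []
step 5 (PUSH 62): [62]
step 6 (PUSH -25): [62, -25]
step 7 (PUSH -22): [62, -25, -22]

[62, -25, -22]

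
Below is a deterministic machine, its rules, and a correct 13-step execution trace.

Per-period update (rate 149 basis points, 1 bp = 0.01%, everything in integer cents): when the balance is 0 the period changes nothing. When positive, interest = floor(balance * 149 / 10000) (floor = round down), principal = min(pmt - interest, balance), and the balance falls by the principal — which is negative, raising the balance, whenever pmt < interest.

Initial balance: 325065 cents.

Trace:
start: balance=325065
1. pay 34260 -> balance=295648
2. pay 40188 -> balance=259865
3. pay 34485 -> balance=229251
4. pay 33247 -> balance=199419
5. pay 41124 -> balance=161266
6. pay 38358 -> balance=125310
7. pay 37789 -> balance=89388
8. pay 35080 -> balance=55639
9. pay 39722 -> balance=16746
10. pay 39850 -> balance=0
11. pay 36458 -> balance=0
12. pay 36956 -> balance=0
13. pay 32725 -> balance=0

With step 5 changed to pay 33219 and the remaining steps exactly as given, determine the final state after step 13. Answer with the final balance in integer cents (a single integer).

0

(re-executing from step 5 with the substitution; state before step 5: balance=199419)
5. pay 33219 -> balance=169171
6. pay 38358 -> balance=133333
7. pay 37789 -> balance=97530
8. pay 35080 -> balance=63903
9. pay 39722 -> balance=25133
10. pay 39850 -> balance=0
11. pay 36458 -> balance=0
12. pay 36956 -> balance=0
13. pay 32725 -> balance=0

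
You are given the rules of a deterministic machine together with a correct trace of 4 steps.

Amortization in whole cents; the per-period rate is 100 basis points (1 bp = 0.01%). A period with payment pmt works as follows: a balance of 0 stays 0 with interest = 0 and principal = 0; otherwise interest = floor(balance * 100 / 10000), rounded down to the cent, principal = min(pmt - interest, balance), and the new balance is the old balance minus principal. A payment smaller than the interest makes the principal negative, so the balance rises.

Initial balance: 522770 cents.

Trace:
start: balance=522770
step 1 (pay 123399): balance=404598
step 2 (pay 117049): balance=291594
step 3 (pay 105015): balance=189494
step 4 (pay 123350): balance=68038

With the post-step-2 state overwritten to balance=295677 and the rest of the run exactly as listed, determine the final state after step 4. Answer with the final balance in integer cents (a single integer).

72204

state after step 2 := balance=295677
step 3 (pay 105015): balance=193618
step 4 (pay 123350): balance=72204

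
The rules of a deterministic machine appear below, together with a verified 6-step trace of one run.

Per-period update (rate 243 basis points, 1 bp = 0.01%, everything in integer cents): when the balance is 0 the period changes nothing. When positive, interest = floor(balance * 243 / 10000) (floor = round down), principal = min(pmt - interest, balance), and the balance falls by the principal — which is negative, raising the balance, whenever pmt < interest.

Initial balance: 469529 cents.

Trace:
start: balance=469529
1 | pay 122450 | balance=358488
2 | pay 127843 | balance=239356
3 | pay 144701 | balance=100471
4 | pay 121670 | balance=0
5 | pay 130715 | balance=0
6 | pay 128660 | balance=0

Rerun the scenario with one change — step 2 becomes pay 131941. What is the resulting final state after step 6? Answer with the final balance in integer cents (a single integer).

0

(re-executing from step 2 with the substitution; state before step 2: balance=358488)
2 | pay 131941 | balance=235258
3 | pay 144701 | balance=96273
4 | pay 121670 | balance=0
5 | pay 130715 | balance=0
6 | pay 128660 | balance=0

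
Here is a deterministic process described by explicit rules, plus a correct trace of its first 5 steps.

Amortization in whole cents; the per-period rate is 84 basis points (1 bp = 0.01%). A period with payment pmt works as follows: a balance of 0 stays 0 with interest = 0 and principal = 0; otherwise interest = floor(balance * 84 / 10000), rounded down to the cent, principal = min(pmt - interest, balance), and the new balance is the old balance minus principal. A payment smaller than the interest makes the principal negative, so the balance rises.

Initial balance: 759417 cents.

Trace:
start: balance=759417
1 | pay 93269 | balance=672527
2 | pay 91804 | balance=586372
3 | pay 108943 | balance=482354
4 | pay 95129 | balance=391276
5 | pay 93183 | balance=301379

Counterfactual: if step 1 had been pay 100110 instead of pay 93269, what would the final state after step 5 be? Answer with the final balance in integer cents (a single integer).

(re-executing from step 1 with the substitution; state before step 1: balance=759417)
1 | pay 100110 | balance=665686
2 | pay 91804 | balance=579473
3 | pay 108943 | balance=475397
4 | pay 95129 | balance=384261
5 | pay 93183 | balance=294305

294305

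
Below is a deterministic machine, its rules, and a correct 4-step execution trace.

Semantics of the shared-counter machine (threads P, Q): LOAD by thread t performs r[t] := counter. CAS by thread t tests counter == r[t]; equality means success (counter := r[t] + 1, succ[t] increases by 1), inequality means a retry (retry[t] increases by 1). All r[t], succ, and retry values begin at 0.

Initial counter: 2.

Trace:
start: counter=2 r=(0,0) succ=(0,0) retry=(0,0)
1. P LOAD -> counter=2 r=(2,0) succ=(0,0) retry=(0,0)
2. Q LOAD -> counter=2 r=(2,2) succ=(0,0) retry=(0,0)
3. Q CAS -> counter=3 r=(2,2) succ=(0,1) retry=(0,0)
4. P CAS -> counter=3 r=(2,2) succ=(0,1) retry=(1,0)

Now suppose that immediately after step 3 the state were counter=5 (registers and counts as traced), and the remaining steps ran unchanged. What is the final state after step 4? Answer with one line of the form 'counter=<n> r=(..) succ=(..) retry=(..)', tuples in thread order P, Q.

counter=5 r=(2,2) succ=(0,1) retry=(1,0)

state after step 3 := counter=5 r=(2,2) succ=(0,1) retry=(0,0)
4. P CAS -> counter=5 r=(2,2) succ=(0,1) retry=(1,0)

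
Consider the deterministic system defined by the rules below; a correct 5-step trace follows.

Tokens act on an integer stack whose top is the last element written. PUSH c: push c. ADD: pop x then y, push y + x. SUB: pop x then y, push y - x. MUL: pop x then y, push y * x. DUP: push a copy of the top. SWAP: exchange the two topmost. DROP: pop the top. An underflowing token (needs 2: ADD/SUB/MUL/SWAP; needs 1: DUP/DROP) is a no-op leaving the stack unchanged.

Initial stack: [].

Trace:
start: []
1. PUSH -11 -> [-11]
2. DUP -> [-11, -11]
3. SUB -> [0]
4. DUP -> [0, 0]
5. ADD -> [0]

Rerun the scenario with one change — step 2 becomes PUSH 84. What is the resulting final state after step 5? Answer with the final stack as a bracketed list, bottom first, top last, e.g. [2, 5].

[-190]

(re-executing from step 2 with the substitution; state before step 2: [-11])
2. PUSH 84 -> [-11, 84]
3. SUB -> [-95]
4. DUP -> [-95, -95]
5. ADD -> [-190]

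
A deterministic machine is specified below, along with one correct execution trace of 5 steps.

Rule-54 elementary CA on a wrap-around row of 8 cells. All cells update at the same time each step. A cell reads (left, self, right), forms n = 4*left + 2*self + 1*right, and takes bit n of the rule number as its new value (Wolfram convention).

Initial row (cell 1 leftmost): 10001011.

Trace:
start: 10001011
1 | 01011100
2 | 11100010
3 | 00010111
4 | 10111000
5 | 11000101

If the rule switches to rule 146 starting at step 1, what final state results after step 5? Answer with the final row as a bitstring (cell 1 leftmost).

00000000

(re-executing steps 1..5 under rule 146; state before step 1: 10001011)
1 | 01010001
2 | 00001010
3 | 00010001
4 | 10101010
5 | 00000000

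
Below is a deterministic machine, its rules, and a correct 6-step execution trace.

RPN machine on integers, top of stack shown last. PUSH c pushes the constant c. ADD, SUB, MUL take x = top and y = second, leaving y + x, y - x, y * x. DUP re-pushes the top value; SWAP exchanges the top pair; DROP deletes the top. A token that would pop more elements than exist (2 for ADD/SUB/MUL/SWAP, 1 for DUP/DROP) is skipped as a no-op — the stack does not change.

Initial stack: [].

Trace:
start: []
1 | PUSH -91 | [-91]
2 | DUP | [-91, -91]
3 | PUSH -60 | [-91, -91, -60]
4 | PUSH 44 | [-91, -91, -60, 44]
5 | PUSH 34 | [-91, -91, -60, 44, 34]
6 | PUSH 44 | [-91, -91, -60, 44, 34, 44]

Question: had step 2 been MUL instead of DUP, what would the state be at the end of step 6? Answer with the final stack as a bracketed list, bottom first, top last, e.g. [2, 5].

(re-executing from step 2 with the substitution; state before step 2: [-91])
2 | MUL | [-91]
3 | PUSH -60 | [-91, -60]
4 | PUSH 44 | [-91, -60, 44]
5 | PUSH 34 | [-91, -60, 44, 34]
6 | PUSH 44 | [-91, -60, 44, 34, 44]

[-91, -60, 44, 34, 44]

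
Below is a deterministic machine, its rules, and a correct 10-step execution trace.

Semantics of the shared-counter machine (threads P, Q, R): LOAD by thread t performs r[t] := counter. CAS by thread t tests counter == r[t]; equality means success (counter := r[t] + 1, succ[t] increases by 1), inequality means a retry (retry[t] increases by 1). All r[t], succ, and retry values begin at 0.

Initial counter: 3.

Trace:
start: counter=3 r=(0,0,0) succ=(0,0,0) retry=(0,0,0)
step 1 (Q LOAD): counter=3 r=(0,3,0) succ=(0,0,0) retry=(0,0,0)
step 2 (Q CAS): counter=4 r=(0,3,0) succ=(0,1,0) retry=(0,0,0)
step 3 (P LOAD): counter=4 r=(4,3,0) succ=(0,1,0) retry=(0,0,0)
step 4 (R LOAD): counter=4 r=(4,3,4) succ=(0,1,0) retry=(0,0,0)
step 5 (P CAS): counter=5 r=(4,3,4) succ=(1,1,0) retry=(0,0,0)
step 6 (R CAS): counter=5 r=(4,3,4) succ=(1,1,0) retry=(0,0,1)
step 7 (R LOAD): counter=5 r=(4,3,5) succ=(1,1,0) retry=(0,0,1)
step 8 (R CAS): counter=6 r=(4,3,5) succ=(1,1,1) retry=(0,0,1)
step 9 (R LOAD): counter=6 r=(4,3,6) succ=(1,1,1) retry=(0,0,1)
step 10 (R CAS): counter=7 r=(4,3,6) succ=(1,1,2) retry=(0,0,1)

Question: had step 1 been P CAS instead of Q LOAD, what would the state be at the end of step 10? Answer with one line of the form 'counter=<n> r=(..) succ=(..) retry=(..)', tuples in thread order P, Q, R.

counter=6 r=(3,0,5) succ=(1,0,2) retry=(1,1,1)

(re-executing from step 1 with the substitution; state before step 1: counter=3 r=(0,0,0) succ=(0,0,0) retry=(0,0,0))
step 1 (P CAS): counter=3 r=(0,0,0) succ=(0,0,0) retry=(1,0,0)
step 2 (Q CAS): counter=3 r=(0,0,0) succ=(0,0,0) retry=(1,1,0)
step 3 (P LOAD): counter=3 r=(3,0,0) succ=(0,0,0) retry=(1,1,0)
step 4 (R LOAD): counter=3 r=(3,0,3) succ=(0,0,0) retry=(1,1,0)
step 5 (P CAS): counter=4 r=(3,0,3) succ=(1,0,0) retry=(1,1,0)
step 6 (R CAS): counter=4 r=(3,0,3) succ=(1,0,0) retry=(1,1,1)
step 7 (R LOAD): counter=4 r=(3,0,4) succ=(1,0,0) retry=(1,1,1)
step 8 (R CAS): counter=5 r=(3,0,4) succ=(1,0,1) retry=(1,1,1)
step 9 (R LOAD): counter=5 r=(3,0,5) succ=(1,0,1) retry=(1,1,1)
step 10 (R CAS): counter=6 r=(3,0,5) succ=(1,0,2) retry=(1,1,1)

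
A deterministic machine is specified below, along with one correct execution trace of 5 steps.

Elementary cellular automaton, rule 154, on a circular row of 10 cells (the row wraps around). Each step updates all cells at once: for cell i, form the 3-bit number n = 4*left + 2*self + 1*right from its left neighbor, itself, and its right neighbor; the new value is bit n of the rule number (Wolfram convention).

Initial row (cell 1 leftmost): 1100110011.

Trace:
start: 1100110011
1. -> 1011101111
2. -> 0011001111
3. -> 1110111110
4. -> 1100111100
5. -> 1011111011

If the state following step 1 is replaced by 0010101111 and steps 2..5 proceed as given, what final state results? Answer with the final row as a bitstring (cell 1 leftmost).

1011110010

state after step 1 := 0010101111
2. -> 1100001110
3. -> 1010011100
4. -> 0001111011
5. -> 1011110010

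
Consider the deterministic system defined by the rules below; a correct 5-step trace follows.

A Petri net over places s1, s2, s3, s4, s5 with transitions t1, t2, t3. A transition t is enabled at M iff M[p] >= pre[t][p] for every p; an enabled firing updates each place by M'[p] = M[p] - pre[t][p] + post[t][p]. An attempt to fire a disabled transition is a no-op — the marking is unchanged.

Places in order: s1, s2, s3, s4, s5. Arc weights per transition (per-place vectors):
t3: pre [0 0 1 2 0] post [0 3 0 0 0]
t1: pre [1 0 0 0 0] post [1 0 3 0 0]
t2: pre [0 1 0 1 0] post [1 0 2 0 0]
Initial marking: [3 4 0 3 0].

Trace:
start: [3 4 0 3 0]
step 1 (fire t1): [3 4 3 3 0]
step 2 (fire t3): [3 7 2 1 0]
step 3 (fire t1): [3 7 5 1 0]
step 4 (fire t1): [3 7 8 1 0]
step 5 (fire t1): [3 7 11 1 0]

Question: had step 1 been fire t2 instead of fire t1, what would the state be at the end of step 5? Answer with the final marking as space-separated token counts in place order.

4 6 10 0 0

(re-executing from step 1 with the substitution; state before step 1: [3 4 0 3 0])
step 1 (fire t2): [4 3 2 2 0]
step 2 (fire t3): [4 6 1 0 0]
step 3 (fire t1): [4 6 4 0 0]
step 4 (fire t1): [4 6 7 0 0]
step 5 (fire t1): [4 6 10 0 0]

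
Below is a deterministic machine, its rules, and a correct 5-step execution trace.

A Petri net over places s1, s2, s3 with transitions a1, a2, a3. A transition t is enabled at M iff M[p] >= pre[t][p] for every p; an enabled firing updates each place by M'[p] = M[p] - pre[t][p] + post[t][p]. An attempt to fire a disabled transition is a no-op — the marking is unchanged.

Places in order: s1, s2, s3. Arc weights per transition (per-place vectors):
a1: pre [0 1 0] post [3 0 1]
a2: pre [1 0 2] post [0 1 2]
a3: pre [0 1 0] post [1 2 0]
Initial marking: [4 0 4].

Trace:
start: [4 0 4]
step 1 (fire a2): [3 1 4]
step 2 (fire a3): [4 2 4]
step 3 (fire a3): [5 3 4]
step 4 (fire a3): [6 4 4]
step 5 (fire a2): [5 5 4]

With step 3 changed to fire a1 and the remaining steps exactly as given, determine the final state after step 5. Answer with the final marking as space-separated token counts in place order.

7 3 5

(re-executing from step 3 with the substitution; state before step 3: [4 2 4])
step 3 (fire a1): [7 1 5]
step 4 (fire a3): [8 2 5]
step 5 (fire a2): [7 3 5]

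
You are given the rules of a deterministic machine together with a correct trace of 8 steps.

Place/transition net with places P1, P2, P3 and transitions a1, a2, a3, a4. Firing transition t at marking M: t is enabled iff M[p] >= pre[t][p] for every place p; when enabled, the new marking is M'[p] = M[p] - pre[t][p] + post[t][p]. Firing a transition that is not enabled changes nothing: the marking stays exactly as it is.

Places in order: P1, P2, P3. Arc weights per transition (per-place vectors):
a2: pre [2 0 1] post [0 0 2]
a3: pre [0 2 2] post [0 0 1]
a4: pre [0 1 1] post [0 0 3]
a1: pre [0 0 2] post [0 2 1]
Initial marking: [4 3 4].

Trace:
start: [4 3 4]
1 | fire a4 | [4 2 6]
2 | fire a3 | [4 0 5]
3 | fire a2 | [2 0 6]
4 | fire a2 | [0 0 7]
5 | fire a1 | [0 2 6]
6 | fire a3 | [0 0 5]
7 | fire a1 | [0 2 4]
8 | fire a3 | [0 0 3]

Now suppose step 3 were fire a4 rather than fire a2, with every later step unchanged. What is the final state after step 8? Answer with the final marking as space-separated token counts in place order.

2 0 2

(re-executing from step 3 with the substitution; state before step 3: [4 0 5])
3 | fire a4 | [4 0 5]
4 | fire a2 | [2 0 6]
5 | fire a1 | [2 2 5]
6 | fire a3 | [2 0 4]
7 | fire a1 | [2 2 3]
8 | fire a3 | [2 0 2]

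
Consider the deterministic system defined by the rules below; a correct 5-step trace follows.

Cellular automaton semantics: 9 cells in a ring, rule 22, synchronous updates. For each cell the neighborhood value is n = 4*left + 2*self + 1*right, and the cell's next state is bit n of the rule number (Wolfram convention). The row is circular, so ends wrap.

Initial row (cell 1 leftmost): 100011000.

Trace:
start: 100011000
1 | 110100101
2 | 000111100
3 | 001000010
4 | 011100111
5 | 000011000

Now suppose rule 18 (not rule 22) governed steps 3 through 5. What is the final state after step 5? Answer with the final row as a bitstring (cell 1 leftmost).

(re-executing steps 3..5 under rule 18; state before step 3: 000111100)
3 | 001000010
4 | 010100101
5 | 000011000

000011000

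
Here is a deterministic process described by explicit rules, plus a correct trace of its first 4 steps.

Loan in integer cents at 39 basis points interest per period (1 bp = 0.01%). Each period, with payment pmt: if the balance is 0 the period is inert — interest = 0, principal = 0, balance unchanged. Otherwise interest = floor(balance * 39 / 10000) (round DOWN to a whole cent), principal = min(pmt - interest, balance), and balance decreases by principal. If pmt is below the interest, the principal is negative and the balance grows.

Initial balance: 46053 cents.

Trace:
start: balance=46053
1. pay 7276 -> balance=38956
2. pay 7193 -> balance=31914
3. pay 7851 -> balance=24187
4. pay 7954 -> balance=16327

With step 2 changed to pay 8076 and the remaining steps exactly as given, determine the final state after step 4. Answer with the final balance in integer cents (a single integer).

15437

(re-executing from step 2 with the substitution; state before step 2: balance=38956)
2. pay 8076 -> balance=31031
3. pay 7851 -> balance=23301
4. pay 7954 -> balance=15437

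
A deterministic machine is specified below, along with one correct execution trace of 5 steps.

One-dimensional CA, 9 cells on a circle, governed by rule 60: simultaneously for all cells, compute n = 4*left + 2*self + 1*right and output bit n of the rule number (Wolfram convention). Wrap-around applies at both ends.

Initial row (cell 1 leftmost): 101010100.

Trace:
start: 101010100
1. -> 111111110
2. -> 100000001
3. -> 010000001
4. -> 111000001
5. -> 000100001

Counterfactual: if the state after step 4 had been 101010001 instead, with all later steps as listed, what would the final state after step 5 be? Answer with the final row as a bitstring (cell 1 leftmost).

state after step 4 := 101010001
5. -> 011111001

011111001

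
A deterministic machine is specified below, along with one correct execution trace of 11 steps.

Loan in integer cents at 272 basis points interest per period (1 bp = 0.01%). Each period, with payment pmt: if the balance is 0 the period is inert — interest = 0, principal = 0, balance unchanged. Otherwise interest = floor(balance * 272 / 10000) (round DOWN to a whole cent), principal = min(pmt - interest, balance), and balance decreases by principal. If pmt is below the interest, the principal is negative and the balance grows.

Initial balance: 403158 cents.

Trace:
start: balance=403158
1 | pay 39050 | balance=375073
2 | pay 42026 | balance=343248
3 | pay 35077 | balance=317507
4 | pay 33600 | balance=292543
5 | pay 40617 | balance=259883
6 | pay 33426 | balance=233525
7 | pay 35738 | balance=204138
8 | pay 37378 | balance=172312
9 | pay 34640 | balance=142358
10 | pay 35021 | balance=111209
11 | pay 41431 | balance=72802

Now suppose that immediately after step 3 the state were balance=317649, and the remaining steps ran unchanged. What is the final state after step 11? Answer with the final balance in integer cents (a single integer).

state after step 3 := balance=317649
4 | pay 33600 | balance=292689
5 | pay 40617 | balance=260033
6 | pay 33426 | balance=233679
7 | pay 35738 | balance=204297
8 | pay 37378 | balance=172475
9 | pay 34640 | balance=142526
10 | pay 35021 | balance=111381
11 | pay 41431 | balance=72979

72979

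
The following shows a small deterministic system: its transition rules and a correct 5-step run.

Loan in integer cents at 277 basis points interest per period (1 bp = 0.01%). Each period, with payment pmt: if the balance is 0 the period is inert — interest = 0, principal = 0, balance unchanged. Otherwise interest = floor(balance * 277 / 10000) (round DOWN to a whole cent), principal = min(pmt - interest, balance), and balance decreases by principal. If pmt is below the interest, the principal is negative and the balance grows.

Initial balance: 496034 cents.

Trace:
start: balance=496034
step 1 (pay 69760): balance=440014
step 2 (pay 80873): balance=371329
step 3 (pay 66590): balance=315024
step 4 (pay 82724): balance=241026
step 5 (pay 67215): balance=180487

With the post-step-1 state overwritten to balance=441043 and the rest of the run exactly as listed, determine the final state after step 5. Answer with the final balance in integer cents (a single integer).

state after step 1 := balance=441043
step 2 (pay 80873): balance=372386
step 3 (pay 66590): balance=316111
step 4 (pay 82724): balance=242143
step 5 (pay 67215): balance=181635

181635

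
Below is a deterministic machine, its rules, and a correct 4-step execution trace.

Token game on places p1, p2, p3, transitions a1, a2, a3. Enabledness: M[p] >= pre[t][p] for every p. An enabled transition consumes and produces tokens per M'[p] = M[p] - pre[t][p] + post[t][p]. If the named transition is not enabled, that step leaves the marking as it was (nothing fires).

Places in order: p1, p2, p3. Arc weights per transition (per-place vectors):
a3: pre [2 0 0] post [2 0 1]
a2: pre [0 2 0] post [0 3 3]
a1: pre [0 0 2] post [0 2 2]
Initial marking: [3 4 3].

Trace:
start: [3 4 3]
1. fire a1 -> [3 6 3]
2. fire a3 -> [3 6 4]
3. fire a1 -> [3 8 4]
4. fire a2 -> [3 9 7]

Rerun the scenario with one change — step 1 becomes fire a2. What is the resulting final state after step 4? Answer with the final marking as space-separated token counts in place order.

(re-executing from step 1 with the substitution; state before step 1: [3 4 3])
1. fire a2 -> [3 5 6]
2. fire a3 -> [3 5 7]
3. fire a1 -> [3 7 7]
4. fire a2 -> [3 8 10]

3 8 10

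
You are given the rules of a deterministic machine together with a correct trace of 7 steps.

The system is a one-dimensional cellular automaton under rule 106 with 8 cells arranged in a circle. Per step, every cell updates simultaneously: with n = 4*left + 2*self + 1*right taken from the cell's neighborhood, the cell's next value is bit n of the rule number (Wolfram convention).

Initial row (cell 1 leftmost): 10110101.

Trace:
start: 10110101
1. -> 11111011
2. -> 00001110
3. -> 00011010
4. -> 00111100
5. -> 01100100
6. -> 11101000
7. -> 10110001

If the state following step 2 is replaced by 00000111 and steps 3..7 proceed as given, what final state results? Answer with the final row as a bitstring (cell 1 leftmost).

state after step 2 := 00000111
3. -> 00001101
4. -> 00011110
5. -> 00110010
6. -> 01110100
7. -> 11011000

11011000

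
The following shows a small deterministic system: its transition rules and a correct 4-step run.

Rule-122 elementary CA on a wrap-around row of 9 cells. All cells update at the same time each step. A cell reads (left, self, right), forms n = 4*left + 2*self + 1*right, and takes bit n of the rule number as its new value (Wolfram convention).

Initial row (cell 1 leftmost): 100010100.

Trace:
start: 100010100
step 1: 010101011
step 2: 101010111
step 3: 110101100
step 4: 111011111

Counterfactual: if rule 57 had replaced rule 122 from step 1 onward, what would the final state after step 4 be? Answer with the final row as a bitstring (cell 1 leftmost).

(re-executing steps 1..4 under rule 57; state before step 1: 100010100)
step 1: 011001010
step 2: 010100101
step 3: 101010010
step 4: 010101001

010101001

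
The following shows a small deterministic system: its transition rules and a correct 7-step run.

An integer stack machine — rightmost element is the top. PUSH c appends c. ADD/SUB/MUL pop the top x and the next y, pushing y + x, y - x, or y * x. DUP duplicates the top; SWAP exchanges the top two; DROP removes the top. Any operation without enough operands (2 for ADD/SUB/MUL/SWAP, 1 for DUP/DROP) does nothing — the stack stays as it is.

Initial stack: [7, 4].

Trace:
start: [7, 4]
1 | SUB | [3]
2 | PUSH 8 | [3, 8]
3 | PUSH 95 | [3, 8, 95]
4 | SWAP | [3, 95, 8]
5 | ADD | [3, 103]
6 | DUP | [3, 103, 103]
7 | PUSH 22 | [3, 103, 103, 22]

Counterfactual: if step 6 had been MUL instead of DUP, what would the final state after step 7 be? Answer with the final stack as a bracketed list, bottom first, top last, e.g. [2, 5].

(re-executing from step 6 with the substitution; state before step 6: [3, 103])
6 | MUL | [309]
7 | PUSH 22 | [309, 22]

[309, 22]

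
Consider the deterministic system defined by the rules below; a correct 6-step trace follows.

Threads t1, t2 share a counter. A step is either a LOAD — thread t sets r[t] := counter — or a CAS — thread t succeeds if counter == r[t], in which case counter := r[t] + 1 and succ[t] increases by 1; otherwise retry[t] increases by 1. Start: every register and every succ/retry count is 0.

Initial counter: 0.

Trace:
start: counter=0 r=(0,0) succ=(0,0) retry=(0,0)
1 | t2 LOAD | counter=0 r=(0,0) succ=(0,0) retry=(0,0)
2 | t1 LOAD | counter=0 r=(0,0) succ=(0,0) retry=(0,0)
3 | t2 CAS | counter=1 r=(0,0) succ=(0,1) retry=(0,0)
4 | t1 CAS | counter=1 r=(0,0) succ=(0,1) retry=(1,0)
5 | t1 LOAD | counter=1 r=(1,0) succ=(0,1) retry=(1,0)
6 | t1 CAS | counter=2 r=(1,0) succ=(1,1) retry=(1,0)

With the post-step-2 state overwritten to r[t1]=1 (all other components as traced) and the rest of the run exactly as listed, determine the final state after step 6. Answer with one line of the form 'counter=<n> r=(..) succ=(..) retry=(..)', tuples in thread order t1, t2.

counter=3 r=(2,0) succ=(2,1) retry=(0,0)

state after step 2 := counter=0 r=(1,0) succ=(0,0) retry=(0,0)
3 | t2 CAS | counter=1 r=(1,0) succ=(0,1) retry=(0,0)
4 | t1 CAS | counter=2 r=(1,0) succ=(1,1) retry=(0,0)
5 | t1 LOAD | counter=2 r=(2,0) succ=(1,1) retry=(0,0)
6 | t1 CAS | counter=3 r=(2,0) succ=(2,1) retry=(0,0)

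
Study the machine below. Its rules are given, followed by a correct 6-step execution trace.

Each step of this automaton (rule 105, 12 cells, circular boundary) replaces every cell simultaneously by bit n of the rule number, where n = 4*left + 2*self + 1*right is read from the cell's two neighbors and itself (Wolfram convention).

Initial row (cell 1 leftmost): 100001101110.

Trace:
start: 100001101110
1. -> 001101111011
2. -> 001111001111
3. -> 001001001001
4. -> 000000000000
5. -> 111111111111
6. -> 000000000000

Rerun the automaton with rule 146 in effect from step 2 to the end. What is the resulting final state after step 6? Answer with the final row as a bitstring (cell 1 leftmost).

(re-executing steps 2..6 under rule 146; state before step 2: 001101111011)
2. -> 110000110000
3. -> 001001001001
4. -> 110110110110
5. -> 000000000000
6. -> 000000000000

000000000000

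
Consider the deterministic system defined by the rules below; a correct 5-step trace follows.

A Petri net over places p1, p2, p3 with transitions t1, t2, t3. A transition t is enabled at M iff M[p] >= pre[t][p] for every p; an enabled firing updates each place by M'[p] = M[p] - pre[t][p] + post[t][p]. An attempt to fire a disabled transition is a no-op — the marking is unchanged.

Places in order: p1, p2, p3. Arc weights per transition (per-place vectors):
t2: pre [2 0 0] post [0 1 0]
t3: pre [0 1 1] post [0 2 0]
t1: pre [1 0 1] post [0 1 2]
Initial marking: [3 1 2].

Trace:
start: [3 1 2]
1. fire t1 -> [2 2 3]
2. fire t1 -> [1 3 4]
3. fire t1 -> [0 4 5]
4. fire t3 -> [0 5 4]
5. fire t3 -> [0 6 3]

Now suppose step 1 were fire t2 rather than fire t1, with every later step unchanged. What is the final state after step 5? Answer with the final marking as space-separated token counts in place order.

0 5 1

(re-executing from step 1 with the substitution; state before step 1: [3 1 2])
1. fire t2 -> [1 2 2]
2. fire t1 -> [0 3 3]
3. fire t1 -> [0 3 3]
4. fire t3 -> [0 4 2]
5. fire t3 -> [0 5 1]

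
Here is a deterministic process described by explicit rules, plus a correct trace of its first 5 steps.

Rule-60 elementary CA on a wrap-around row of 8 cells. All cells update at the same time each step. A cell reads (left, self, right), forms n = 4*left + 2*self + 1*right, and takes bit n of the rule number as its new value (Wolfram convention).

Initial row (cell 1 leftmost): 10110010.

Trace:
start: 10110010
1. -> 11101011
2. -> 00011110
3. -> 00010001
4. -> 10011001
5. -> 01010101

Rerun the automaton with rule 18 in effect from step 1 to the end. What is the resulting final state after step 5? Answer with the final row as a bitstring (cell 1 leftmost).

(re-executing steps 1..5 under rule 18; state before step 1: 10110010)
1. -> 00001100
2. -> 00010010
3. -> 00101101
4. -> 11000000
5. -> 00100001

00100001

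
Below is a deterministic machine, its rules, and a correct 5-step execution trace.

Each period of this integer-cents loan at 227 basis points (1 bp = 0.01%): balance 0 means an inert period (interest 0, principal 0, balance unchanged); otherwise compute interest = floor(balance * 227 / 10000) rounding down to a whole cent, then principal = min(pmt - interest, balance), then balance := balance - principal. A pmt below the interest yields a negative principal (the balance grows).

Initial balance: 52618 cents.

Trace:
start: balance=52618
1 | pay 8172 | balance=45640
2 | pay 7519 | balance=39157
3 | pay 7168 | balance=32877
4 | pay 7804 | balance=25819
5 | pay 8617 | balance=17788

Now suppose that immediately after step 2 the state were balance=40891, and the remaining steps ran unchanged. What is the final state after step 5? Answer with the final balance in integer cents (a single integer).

19643

state after step 2 := balance=40891
3 | pay 7168 | balance=34651
4 | pay 7804 | balance=27633
5 | pay 8617 | balance=19643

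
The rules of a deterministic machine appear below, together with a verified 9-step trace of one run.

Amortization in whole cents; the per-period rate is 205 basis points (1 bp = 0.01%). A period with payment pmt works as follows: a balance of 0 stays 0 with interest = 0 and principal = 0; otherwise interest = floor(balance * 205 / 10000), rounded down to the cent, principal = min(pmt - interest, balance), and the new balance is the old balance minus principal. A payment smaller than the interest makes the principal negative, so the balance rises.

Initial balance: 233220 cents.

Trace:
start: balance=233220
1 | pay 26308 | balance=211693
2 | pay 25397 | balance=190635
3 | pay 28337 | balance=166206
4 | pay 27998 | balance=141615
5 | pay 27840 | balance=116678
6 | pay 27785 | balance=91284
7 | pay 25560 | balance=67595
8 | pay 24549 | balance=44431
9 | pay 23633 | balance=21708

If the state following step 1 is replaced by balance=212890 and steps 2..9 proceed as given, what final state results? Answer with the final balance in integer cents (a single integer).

state after step 1 := balance=212890
2 | pay 25397 | balance=191857
3 | pay 28337 | balance=167453
4 | pay 27998 | balance=142887
5 | pay 27840 | balance=117976
6 | pay 27785 | balance=92609
7 | pay 25560 | balance=68947
8 | pay 24549 | balance=45811
9 | pay 23633 | balance=23117

23117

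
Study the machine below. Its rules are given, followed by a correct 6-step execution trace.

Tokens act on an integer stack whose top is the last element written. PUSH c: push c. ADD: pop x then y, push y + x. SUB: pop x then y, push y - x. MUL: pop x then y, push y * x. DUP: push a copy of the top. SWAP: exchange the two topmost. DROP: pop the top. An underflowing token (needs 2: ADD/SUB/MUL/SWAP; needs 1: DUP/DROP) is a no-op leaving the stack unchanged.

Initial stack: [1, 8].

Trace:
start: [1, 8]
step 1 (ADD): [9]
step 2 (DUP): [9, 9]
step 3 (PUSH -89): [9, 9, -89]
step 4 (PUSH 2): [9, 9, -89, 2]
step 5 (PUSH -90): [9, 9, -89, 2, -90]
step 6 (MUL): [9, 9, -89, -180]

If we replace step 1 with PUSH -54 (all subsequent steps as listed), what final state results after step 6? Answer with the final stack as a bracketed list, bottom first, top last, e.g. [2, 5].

(re-executing from step 1 with the substitution; state before step 1: [1, 8])
step 1 (PUSH -54): [1, 8, -54]
step 2 (DUP): [1, 8, -54, -54]
step 3 (PUSH -89): [1, 8, -54, -54, -89]
step 4 (PUSH 2): [1, 8, -54, -54, -89, 2]
step 5 (PUSH -90): [1, 8, -54, -54, -89, 2, -90]
step 6 (MUL): [1, 8, -54, -54, -89, -180]

[1, 8, -54, -54, -89, -180]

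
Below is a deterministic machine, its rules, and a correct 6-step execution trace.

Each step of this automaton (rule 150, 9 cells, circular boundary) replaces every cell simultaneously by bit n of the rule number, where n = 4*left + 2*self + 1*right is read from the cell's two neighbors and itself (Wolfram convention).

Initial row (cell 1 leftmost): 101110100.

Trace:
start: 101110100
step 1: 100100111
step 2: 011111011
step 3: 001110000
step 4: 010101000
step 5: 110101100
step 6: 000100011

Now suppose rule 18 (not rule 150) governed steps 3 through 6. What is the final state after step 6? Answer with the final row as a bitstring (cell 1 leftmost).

000000000

(re-executing steps 3..6 under rule 18; state before step 3: 011111011)
step 3: 000000000
step 4: 000000000
step 5: 000000000
step 6: 000000000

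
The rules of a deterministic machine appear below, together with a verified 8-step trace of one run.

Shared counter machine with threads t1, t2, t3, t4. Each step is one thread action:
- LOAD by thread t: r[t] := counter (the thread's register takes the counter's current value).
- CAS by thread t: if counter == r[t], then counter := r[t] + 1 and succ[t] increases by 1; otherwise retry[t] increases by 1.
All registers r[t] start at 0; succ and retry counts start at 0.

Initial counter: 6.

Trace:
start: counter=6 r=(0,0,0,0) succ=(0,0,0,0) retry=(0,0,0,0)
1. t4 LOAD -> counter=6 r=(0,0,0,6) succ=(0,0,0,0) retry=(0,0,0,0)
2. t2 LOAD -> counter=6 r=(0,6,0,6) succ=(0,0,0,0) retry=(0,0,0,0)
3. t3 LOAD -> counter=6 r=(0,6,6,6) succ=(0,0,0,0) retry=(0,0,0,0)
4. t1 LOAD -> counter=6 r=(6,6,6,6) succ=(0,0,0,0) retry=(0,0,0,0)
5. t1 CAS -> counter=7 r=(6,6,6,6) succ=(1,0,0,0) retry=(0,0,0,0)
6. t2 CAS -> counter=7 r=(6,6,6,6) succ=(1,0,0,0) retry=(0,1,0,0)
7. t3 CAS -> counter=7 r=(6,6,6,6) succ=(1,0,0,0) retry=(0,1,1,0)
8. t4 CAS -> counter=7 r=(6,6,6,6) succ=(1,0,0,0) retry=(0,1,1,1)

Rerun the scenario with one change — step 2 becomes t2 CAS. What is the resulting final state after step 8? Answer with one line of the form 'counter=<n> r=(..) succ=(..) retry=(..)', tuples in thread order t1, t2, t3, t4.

counter=7 r=(6,0,6,6) succ=(1,0,0,0) retry=(0,2,1,1)

(re-executing from step 2 with the substitution; state before step 2: counter=6 r=(0,0,0,6) succ=(0,0,0,0) retry=(0,0,0,0))
2. t2 CAS -> counter=6 r=(0,0,0,6) succ=(0,0,0,0) retry=(0,1,0,0)
3. t3 LOAD -> counter=6 r=(0,0,6,6) succ=(0,0,0,0) retry=(0,1,0,0)
4. t1 LOAD -> counter=6 r=(6,0,6,6) succ=(0,0,0,0) retry=(0,1,0,0)
5. t1 CAS -> counter=7 r=(6,0,6,6) succ=(1,0,0,0) retry=(0,1,0,0)
6. t2 CAS -> counter=7 r=(6,0,6,6) succ=(1,0,0,0) retry=(0,2,0,0)
7. t3 CAS -> counter=7 r=(6,0,6,6) succ=(1,0,0,0) retry=(0,2,1,0)
8. t4 CAS -> counter=7 r=(6,0,6,6) succ=(1,0,0,0) retry=(0,2,1,1)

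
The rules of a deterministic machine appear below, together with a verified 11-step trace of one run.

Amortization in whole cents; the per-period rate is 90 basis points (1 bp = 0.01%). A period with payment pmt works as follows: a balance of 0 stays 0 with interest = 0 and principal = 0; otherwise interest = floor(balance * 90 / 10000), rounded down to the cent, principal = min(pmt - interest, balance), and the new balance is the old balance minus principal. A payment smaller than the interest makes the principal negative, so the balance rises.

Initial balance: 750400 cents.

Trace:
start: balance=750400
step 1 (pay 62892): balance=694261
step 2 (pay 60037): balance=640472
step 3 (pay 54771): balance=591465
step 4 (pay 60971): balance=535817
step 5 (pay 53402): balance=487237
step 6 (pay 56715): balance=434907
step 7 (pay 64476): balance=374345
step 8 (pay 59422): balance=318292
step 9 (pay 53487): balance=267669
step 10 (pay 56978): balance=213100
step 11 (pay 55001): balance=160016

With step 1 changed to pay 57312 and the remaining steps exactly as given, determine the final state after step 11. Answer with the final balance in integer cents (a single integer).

(re-executing from step 1 with the substitution; state before step 1: balance=750400)
step 1 (pay 57312): balance=699841
step 2 (pay 60037): balance=646102
step 3 (pay 54771): balance=597145
step 4 (pay 60971): balance=541548
step 5 (pay 53402): balance=493019
step 6 (pay 56715): balance=440741
step 7 (pay 64476): balance=380231
step 8 (pay 59422): balance=324231
step 9 (pay 53487): balance=273662
step 10 (pay 56978): balance=219146
step 11 (pay 55001): balance=166117

166117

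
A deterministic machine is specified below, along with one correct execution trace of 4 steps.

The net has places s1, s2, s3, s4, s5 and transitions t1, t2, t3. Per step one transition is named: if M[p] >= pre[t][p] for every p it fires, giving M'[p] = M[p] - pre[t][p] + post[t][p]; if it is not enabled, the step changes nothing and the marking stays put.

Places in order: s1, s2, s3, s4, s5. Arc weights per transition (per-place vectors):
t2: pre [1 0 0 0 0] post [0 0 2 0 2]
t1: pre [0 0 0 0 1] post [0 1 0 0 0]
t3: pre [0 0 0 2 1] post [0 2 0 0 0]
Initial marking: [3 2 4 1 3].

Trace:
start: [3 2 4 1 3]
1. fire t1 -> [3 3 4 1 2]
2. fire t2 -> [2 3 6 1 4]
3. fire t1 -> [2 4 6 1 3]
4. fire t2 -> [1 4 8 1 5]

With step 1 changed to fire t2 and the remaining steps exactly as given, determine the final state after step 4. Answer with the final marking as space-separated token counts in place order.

0 3 10 1 8

(re-executing from step 1 with the substitution; state before step 1: [3 2 4 1 3])
1. fire t2 -> [2 2 6 1 5]
2. fire t2 -> [1 2 8 1 7]
3. fire t1 -> [1 3 8 1 6]
4. fire t2 -> [0 3 10 1 8]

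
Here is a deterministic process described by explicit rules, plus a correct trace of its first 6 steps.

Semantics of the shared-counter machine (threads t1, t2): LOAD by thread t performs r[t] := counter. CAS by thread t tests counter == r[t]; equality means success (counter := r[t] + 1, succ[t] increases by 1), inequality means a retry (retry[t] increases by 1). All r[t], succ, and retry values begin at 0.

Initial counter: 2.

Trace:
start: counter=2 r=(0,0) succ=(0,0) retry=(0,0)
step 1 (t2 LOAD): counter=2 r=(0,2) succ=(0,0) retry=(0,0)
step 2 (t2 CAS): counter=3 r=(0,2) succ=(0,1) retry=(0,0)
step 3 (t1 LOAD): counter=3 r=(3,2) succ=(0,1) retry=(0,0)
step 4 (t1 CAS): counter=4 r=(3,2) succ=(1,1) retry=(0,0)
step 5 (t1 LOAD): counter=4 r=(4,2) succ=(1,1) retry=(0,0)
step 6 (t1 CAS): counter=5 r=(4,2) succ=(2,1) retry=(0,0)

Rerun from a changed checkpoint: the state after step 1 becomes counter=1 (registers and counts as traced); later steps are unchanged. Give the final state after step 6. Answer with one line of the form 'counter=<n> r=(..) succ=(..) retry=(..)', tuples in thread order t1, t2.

counter=3 r=(2,2) succ=(2,0) retry=(0,1)

state after step 1 := counter=1 r=(0,2) succ=(0,0) retry=(0,0)
step 2 (t2 CAS): counter=1 r=(0,2) succ=(0,0) retry=(0,1)
step 3 (t1 LOAD): counter=1 r=(1,2) succ=(0,0) retry=(0,1)
step 4 (t1 CAS): counter=2 r=(1,2) succ=(1,0) retry=(0,1)
step 5 (t1 LOAD): counter=2 r=(2,2) succ=(1,0) retry=(0,1)
step 6 (t1 CAS): counter=3 r=(2,2) succ=(2,0) retry=(0,1)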